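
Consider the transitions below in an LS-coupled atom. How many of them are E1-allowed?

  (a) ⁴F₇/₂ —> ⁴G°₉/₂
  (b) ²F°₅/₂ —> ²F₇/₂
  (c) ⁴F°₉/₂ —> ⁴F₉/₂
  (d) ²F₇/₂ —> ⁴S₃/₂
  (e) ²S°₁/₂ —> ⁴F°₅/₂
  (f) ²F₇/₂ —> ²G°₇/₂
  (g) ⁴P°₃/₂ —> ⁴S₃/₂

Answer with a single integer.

5

(a) allowed
(b) allowed
(c) allowed
(d) forbidden (parity, ΔS, ΔL, ΔJ fail)
(e) forbidden (parity, ΔS, ΔL, ΔJ fail)
(f) allowed
(g) allowed
Total allowed: 5 of 7.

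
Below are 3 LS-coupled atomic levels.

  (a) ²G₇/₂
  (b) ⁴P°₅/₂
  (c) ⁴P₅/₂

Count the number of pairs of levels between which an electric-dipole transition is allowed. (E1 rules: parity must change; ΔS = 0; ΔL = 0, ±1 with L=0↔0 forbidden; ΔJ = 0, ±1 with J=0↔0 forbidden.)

(a)–(b): forbidden (ΔS, ΔL).
(a)–(c): forbidden (parity, ΔS, ΔL).
(b)–(c): allowed.
Allowed pairs: 1 of 3.

1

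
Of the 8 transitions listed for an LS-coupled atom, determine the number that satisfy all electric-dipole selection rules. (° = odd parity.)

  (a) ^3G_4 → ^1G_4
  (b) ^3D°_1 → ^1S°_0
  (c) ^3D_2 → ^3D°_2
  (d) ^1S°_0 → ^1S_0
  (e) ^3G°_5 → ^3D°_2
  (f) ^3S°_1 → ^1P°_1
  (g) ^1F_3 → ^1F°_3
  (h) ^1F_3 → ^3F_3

2

(a) forbidden (parity, ΔS fail)
(b) forbidden (parity, ΔS, ΔL fail)
(c) allowed
(d) forbidden (ΔL, ΔJ fail)
(e) forbidden (parity, ΔL, ΔJ fail)
(f) forbidden (parity, ΔS fail)
(g) allowed
(h) forbidden (parity, ΔS fail)
Total allowed: 2 of 8.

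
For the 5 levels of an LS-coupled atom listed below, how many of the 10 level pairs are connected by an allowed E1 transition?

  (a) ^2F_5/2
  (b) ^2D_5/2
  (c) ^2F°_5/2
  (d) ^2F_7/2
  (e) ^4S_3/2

(a)–(b): forbidden (parity).
(a)–(c): allowed.
(a)–(d): forbidden (parity).
(a)–(e): forbidden (parity, ΔS, ΔL).
(b)–(c): allowed.
(b)–(d): forbidden (parity).
(b)–(e): forbidden (parity, ΔS, ΔL).
(c)–(d): allowed.
(c)–(e): forbidden (ΔS, ΔL).
(d)–(e): forbidden (parity, ΔS, ΔL, ΔJ).
Allowed pairs: 3 of 10.

3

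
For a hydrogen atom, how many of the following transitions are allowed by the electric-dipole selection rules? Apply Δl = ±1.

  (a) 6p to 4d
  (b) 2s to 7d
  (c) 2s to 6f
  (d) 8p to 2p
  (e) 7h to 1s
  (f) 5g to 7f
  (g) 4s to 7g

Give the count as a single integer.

2

(a) allowed
(b) forbidden — Δl = +2 (E1 requires Δl = ±1)
(c) forbidden — Δl = +3 (E1 requires Δl = ±1)
(d) forbidden — Δl = +0 (E1 requires Δl = ±1)
(e) forbidden — Δl = -5 (E1 requires Δl = ±1)
(f) allowed
(g) forbidden — Δl = +4 (E1 requires Δl = ±1)
Total allowed: 2 of 7.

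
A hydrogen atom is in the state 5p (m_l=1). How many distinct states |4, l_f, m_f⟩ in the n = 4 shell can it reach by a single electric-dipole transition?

E1 requires Δl = ±1, so l_f ∈ {0, 2}; with 0 ≤ l_f ≤ n_f−1 = 3, the allowed l_f values are {0, 2}.
For l_f = 0: m_f ∈ {m_i−1, m_i, m_i+1} ∩ [−0, 0] = {0} → 1 state.
For l_f = 2: m_f ∈ {m_i−1, m_i, m_i+1} ∩ [−2, 2] = {0, 1, 2} → 3 states.
Total: 4.

4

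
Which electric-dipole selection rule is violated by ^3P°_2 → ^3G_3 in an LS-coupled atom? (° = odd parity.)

Parity must change: odd → even — ✓.
ΔS = 0: S: 1 → 1 — ✓.
ΔL = 0, ±1 (not L=0↔0): L: 1 → 4, ΔL = +3 — ✗.
ΔJ = 0, ±1 (not J=0↔0): J: 2 → 3, ΔJ = +1 — ✓.

the ΔL = 0, ±1 rule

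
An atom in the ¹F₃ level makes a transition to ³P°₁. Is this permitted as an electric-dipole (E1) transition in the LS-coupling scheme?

forbidden

Parity must change: even → odd — ✓.
ΔS = 0: S: 0 → 1 — ✗.
ΔL = 0, ±1 (not L=0↔0): L: 3 → 1, ΔL = -2 — ✗.
ΔJ = 0, ±1 (not J=0↔0): J: 3 → 1, ΔJ = -2 — ✗.
Rule(s) violated: ΔS, ΔL, ΔJ.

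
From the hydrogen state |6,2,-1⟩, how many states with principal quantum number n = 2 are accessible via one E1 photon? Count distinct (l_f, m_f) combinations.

2

E1 requires Δl = ±1, so l_f ∈ {1, 3}; with 0 ≤ l_f ≤ n_f−1 = 1, the allowed l_f values are {1}.
For l_f = 1: m_f ∈ {m_i−1, m_i, m_i+1} ∩ [−1, 1] = {-1, 0} → 2 states.
Total: 2.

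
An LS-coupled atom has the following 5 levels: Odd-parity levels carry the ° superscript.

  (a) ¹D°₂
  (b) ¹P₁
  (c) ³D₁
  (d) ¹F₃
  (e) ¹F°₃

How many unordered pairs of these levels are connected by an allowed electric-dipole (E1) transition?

3

(a)–(b): allowed.
(a)–(c): forbidden (ΔS).
(a)–(d): allowed.
(a)–(e): forbidden (parity).
(b)–(c): forbidden (parity, ΔS).
(b)–(d): forbidden (parity, ΔL, ΔJ).
(b)–(e): forbidden (ΔL, ΔJ).
(c)–(d): forbidden (parity, ΔS, ΔJ).
(c)–(e): forbidden (ΔS, ΔJ).
(d)–(e): allowed.
Allowed pairs: 3 of 10.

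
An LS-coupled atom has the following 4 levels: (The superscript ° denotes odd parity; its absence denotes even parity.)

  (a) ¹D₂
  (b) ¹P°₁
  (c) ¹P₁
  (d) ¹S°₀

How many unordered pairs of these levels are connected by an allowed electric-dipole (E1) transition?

3

(a)–(b): allowed.
(a)–(c): forbidden (parity).
(a)–(d): forbidden (ΔL, ΔJ).
(b)–(c): allowed.
(b)–(d): forbidden (parity).
(c)–(d): allowed.
Allowed pairs: 3 of 6.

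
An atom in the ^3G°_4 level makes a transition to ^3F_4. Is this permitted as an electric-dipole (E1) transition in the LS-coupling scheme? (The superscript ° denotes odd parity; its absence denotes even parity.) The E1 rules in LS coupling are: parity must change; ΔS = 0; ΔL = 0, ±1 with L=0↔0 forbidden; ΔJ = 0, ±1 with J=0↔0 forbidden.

allowed

Initial level: S=1, L=4, J=4, parity odd. Final level: S=1, L=3, J=4, parity even.
Parity must change: odd → even — passes.
ΔS = 0: S: 1 → 1 — passes.
ΔL = 0, ±1 (not L=0↔0): L: 4 → 3, ΔL = -1 — passes.
ΔJ = 0, ±1 (not J=0↔0): J: 4 → 4, ΔJ = +0 — passes.
All four E1 rules are satisfied.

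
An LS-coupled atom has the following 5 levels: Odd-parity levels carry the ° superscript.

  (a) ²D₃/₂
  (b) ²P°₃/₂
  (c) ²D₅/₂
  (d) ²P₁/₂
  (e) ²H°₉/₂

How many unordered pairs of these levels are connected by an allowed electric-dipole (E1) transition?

(a)–(b): allowed.
(a)–(c): forbidden (parity).
(a)–(d): forbidden (parity).
(a)–(e): forbidden (ΔL, ΔJ).
(b)–(c): allowed.
(b)–(d): allowed.
(b)–(e): forbidden (parity, ΔL, ΔJ).
(c)–(d): forbidden (parity, ΔJ).
(c)–(e): forbidden (ΔL, ΔJ).
(d)–(e): forbidden (ΔL, ΔJ).
Allowed pairs: 3 of 10.

3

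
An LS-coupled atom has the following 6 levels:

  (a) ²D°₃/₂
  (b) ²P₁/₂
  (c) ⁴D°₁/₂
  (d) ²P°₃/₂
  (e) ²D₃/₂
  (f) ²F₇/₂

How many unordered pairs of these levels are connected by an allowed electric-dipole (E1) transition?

(a)–(b): allowed.
(a)–(c): forbidden (parity, ΔS).
(a)–(d): forbidden (parity).
(a)–(e): allowed.
(a)–(f): forbidden (ΔJ).
(b)–(c): forbidden (ΔS).
(b)–(d): allowed.
(b)–(e): forbidden (parity).
(b)–(f): forbidden (parity, ΔL, ΔJ).
(c)–(d): forbidden (parity, ΔS).
(c)–(e): forbidden (ΔS).
(c)–(f): forbidden (ΔS, ΔJ).
(d)–(e): allowed.
(d)–(f): forbidden (ΔL, ΔJ).
(e)–(f): forbidden (parity, ΔJ).
Allowed pairs: 4 of 15.

4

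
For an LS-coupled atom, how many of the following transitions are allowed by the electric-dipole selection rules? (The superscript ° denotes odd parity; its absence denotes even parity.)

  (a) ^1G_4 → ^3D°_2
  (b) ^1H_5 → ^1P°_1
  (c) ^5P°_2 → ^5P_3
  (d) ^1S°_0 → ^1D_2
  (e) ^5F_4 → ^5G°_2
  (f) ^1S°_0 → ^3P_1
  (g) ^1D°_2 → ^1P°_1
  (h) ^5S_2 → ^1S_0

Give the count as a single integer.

(a) forbidden (ΔS, ΔL, ΔJ fail)
(b) forbidden (ΔL, ΔJ fail)
(c) allowed
(d) forbidden (ΔL, ΔJ fail)
(e) forbidden (ΔJ fails)
(f) forbidden (ΔS fails)
(g) forbidden (parity fails)
(h) forbidden (parity, ΔS, ΔL, ΔJ fail)
Total allowed: 1 of 8.

1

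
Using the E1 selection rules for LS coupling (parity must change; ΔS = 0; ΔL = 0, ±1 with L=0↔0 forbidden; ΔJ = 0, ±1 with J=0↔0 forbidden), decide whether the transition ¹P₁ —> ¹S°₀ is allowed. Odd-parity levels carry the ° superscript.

allowed

Initial level: S=0, L=1, J=1, parity even. Final level: S=0, L=0, J=0, parity odd.
Parity must change: even → odd — ok.
ΔS = 0: S: 0 → 0 — ok.
ΔJ = 0, ±1 (not J=0↔0): J: 1 → 0, ΔJ = -1 — ok.
ΔL = 0, ±1 (not L=0↔0): L: 1 → 0, ΔL = -1 — ok.
All four E1 rules are satisfied.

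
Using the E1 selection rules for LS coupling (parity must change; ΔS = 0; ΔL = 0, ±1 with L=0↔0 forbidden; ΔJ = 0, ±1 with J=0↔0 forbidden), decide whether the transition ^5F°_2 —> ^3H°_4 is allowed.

ΔS = 0: S: 2 → 1 — ✗.
ΔL = 0, ±1 (not L=0↔0): L: 3 → 5, ΔL = +2 — ✗.
ΔJ = 0, ±1 (not J=0↔0): J: 2 → 4, ΔJ = +2 — ✗.
Parity must change: odd → odd — ✗.
Rule(s) violated: parity, ΔS, ΔL, ΔJ.

forbidden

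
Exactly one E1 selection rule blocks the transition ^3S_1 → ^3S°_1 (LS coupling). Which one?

the L=0 ↔ L=0 exclusion

Initial level: S=1, L=0, J=1, parity even. Final level: S=1, L=0, J=1, parity odd.
Parity must change: even → odd — ✓.
ΔS = 0: S: 1 → 1 — ✓.
ΔL = 0, ±1 (not L=0↔0): L: 0 → 0, ΔL = +0 — ✗.
ΔJ = 0, ±1 (not J=0↔0): J: 1 → 1, ΔJ = +0 — ✓.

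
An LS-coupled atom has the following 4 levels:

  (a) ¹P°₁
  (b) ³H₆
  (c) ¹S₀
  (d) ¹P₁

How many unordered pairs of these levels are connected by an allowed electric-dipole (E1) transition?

2

(a)–(b): forbidden (ΔS, ΔL, ΔJ).
(a)–(c): allowed.
(a)–(d): allowed.
(b)–(c): forbidden (parity, ΔS, ΔL, ΔJ).
(b)–(d): forbidden (parity, ΔS, ΔL, ΔJ).
(c)–(d): forbidden (parity).
Allowed pairs: 2 of 6.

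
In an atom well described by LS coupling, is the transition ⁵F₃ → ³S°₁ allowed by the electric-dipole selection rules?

Reading off the term symbols: S 2→1, L 3→0, J 3→1, parity even→odd.
ΔS = 0: S: 2 → 1 — violated.
ΔL = 0, ±1 (not L=0↔0): L: 3 → 0, ΔL = -3 — violated.
Parity must change: even → odd — satisfied.
ΔJ = 0, ±1 (not J=0↔0): J: 3 → 1, ΔJ = -2 — violated.
Rule(s) violated: ΔS, ΔL, ΔJ.

forbidden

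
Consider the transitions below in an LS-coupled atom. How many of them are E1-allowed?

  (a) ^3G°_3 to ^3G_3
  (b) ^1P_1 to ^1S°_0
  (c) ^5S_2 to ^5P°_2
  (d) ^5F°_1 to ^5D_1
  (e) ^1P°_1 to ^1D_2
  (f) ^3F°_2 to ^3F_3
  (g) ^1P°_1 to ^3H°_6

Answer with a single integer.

(a) allowed
(b) allowed
(c) allowed
(d) allowed
(e) allowed
(f) allowed
(g) forbidden (parity, ΔS, ΔL, ΔJ fail)
Total allowed: 6 of 7.

6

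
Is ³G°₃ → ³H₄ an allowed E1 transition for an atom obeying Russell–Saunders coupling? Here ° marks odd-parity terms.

Reading off the term symbols: S 1→1, L 4→5, J 3→4, parity odd→even.
Parity must change: odd → even — ok.
ΔS = 0: S: 1 → 1 — ok.
ΔL = 0, ±1 (not L=0↔0): L: 4 → 5, ΔL = +1 — ok.
ΔJ = 0, ±1 (not J=0↔0): J: 3 → 4, ΔJ = +1 — ok.
All four E1 rules are satisfied.

allowed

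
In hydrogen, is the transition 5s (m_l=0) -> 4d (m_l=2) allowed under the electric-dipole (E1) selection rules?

forbidden

Initial l = 0, final l = 2, so Δl = +2. E1 requires Δl = ±1: fails.
m_l: 0 → 2 (Δm_l = +2). |Δm_l| ≤ 1 fails.
The transition is electric-dipole forbidden.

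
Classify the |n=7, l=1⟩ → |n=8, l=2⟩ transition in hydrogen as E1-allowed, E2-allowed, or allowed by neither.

Δl = 2 − 1 = +1; l_i + l_f = 3.
E1 (Δl = ±1): satisfied.
E2 (Δl = 0,±2, l_i+l_f ≥ 2): not satisfied.

E1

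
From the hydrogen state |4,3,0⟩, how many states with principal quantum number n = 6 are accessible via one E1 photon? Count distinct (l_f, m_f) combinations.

E1 requires Δl = ±1, so l_f ∈ {2, 4}; with 0 ≤ l_f ≤ n_f−1 = 5, the allowed l_f values are {2, 4}.
For l_f = 2: m_f ∈ {m_i−1, m_i, m_i+1} ∩ [−2, 2] = {-1, 0, 1} → 3 states.
For l_f = 4: m_f ∈ {m_i−1, m_i, m_i+1} ∩ [−4, 4] = {-1, 0, 1} → 3 states.
Total: 6.

6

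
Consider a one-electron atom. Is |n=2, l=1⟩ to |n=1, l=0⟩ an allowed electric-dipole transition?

allowed

l: 1 → 0 (Δl = -1). Δl = ±1 ok.
All E1 selection rules are satisfied.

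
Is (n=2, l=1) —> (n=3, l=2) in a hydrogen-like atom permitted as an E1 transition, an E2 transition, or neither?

Δl = 2 − 1 = +1; l_i + l_f = 3.
E1 (Δl = ±1): satisfied.
E2 (Δl = 0,±2, l_i+l_f ≥ 2): not satisfied.

E1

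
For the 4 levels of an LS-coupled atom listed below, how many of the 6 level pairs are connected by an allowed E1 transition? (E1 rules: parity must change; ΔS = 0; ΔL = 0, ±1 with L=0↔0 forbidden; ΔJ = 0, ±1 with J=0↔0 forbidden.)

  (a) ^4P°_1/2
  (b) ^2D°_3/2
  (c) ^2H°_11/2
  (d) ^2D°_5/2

(a)–(b): forbidden (parity, ΔS).
(a)–(c): forbidden (parity, ΔS, ΔL, ΔJ).
(a)–(d): forbidden (parity, ΔS, ΔJ).
(b)–(c): forbidden (parity, ΔL, ΔJ).
(b)–(d): forbidden (parity).
(c)–(d): forbidden (parity, ΔL, ΔJ).
Allowed pairs: 0 of 6.

0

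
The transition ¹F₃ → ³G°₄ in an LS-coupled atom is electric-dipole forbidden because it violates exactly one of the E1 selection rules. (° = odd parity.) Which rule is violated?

the ΔS = 0 rule

Parity must change: even → odd — ok.
ΔS = 0: S: 0 → 1 — fails.
ΔL = 0, ±1 (not L=0↔0): L: 3 → 4, ΔL = +1 — ok.
ΔJ = 0, ±1 (not J=0↔0): J: 3 → 4, ΔJ = +1 — ok.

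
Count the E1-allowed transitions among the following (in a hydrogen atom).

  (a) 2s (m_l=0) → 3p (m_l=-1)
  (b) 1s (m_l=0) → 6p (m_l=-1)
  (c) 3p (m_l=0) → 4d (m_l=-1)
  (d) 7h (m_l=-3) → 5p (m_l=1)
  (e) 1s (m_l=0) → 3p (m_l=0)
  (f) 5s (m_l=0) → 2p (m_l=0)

5

(a) allowed
(b) allowed
(c) allowed
(d) forbidden — Δl = -4 (E1 requires Δl = ±1); Δm_l = +4 (E1 requires Δm_l = 0, ±1)
(e) allowed
(f) allowed
Total allowed: 5 of 6.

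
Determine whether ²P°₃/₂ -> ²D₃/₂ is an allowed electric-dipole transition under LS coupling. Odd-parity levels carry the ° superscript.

Reading off the term symbols: S 1/2→1/2, L 1→2, J 3/2→3/2, parity odd→even.
Parity must change: odd → even — ✓.
ΔL = 0, ±1 (not L=0↔0): L: 1 → 2, ΔL = +1 — ✓.
ΔJ = 0, ±1 (not J=0↔0): J: 3/2 → 3/2, ΔJ = +0 — ✓.
ΔS = 0: S: 1/2 → 1/2 — ✓.
All four E1 rules are satisfied.

allowed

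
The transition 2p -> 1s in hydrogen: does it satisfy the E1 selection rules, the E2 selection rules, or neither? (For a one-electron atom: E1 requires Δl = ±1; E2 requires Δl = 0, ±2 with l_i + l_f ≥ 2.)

E1

Δl = 0 − 1 = -1; l_i + l_f = 1.
E1 (Δl = ±1): satisfied.
E2 (Δl = 0,±2, l_i+l_f ≥ 2): not satisfied.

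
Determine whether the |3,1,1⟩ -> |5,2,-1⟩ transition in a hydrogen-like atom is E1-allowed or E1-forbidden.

forbidden

Δl = 2 − 1 = +1; the E1 rule Δl = ±1 is ok.
Δm_l = -1 − (1) = -2. E1 requires Δm_l = 0, ±1: fails.
The transition is electric-dipole forbidden.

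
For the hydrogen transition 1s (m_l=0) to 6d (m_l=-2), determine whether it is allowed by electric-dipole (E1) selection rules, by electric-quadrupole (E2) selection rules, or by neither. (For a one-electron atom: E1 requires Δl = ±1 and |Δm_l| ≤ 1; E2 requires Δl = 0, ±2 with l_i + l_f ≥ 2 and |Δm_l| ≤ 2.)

E2

Δl = 2 − 0 = +2; l_i + l_f = 2.
Δm_l = -2.
E1 (Δl = ±1, |Δm_l| ≤ 1): not satisfied.
E2 (Δl = 0,±2, l_i+l_f ≥ 2, |Δm_l| ≤ 2): satisfied.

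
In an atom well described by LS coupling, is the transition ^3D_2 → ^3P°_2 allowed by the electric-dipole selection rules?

Parity must change: even → odd — ✓.
ΔS = 0: S: 1 → 1 — ✓.
ΔJ = 0, ±1 (not J=0↔0): J: 2 → 2, ΔJ = +0 — ✓.
ΔL = 0, ±1 (not L=0↔0): L: 2 → 1, ΔL = -1 — ✓.
All four E1 rules are satisfied.

allowed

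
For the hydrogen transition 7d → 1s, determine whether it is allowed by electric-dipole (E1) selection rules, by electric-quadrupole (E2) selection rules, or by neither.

Δl = 0 − 2 = -2; l_i + l_f = 2.
E1 (Δl = ±1): not satisfied.
E2 (Δl = 0,±2, l_i+l_f ≥ 2): satisfied.

E2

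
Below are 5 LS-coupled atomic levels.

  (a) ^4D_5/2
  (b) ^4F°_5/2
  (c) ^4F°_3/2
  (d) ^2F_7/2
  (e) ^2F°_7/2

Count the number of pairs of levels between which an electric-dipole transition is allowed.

3

(a)–(b): allowed.
(a)–(c): allowed.
(a)–(d): forbidden (parity, ΔS).
(a)–(e): forbidden (ΔS).
(b)–(c): forbidden (parity).
(b)–(d): forbidden (ΔS).
(b)–(e): forbidden (parity, ΔS).
(c)–(d): forbidden (ΔS, ΔJ).
(c)–(e): forbidden (parity, ΔS, ΔJ).
(d)–(e): allowed.
Allowed pairs: 3 of 10.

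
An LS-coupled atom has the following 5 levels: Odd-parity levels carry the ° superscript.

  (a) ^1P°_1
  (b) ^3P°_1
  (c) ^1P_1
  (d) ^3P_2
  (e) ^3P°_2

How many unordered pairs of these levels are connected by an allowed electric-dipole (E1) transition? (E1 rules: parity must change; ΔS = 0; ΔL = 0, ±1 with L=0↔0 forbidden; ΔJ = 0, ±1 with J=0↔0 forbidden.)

(a)–(b): forbidden (parity, ΔS).
(a)–(c): allowed.
(a)–(d): forbidden (ΔS).
(a)–(e): forbidden (parity, ΔS).
(b)–(c): forbidden (ΔS).
(b)–(d): allowed.
(b)–(e): forbidden (parity).
(c)–(d): forbidden (parity, ΔS).
(c)–(e): forbidden (ΔS).
(d)–(e): allowed.
Allowed pairs: 3 of 10.

3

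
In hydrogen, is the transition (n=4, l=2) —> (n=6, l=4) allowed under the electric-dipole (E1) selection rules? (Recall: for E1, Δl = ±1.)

forbidden

Δl = 4 − 2 = +2; the E1 rule Δl = ±1 is fails.
The transition is electric-dipole forbidden.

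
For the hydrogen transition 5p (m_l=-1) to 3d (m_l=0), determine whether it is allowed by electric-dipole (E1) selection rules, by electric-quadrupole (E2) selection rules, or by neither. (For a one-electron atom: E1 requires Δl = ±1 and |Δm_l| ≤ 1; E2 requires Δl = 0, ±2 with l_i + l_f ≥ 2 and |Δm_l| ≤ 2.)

Δl = 2 − 1 = +1; l_i + l_f = 3.
Δm_l = +1.
E1 (Δl = ±1, |Δm_l| ≤ 1): satisfied.
E2 (Δl = 0,±2, l_i+l_f ≥ 2, |Δm_l| ≤ 2): not satisfied.

E1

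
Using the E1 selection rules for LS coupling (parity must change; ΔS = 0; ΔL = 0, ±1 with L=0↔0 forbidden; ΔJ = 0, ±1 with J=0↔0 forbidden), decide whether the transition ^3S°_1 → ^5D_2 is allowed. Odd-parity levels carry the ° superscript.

forbidden

ΔJ = 0, ±1 (not J=0↔0): J: 1 → 2, ΔJ = +1 — ok.
ΔL = 0, ±1 (not L=0↔0): L: 0 → 2, ΔL = +2 — fails.
Parity must change: odd → even — ok.
ΔS = 0: S: 1 → 2 — fails.
Rule(s) violated: ΔS, ΔL.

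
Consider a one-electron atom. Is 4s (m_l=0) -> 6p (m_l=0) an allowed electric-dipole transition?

Initial l = 0, final l = 1, so Δl = +1. E1 requires Δl = ±1: ok.
Δm_l = 0 − (0) = +0. E1 requires Δm_l = 0, ±1: ok.
All E1 selection rules are satisfied.

allowed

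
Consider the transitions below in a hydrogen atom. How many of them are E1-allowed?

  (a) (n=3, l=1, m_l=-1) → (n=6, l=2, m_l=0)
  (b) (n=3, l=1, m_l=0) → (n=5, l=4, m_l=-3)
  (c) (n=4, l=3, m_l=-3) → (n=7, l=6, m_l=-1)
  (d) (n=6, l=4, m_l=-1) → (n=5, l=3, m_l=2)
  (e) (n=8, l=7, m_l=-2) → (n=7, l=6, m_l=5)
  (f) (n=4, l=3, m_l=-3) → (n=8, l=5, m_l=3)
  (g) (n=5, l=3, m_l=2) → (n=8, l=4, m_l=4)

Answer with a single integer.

1

(a) allowed
(b) forbidden — Δl = +3 (E1 requires Δl = ±1); Δm_l = -3 (E1 requires Δm_l = 0, ±1)
(c) forbidden — Δl = +3 (E1 requires Δl = ±1); Δm_l = +2 (E1 requires Δm_l = 0, ±1)
(d) forbidden — Δm_l = +3 (E1 requires Δm_l = 0, ±1)
(e) forbidden — Δm_l = +7 (E1 requires Δm_l = 0, ±1)
(f) forbidden — Δl = +2 (E1 requires Δl = ±1); Δm_l = +6 (E1 requires Δm_l = 0, ±1)
(g) forbidden — Δm_l = +2 (E1 requires Δm_l = 0, ±1)
Total allowed: 1 of 7.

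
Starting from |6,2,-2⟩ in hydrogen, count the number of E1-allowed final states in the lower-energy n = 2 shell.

E1 requires Δl = ±1, so l_f ∈ {1, 3}; with 0 ≤ l_f ≤ n_f−1 = 1, the allowed l_f values are {1}.
For l_f = 1: m_f ∈ {m_i−1, m_i, m_i+1} ∩ [−1, 1] = {-1} → 1 state.
Total: 1.

1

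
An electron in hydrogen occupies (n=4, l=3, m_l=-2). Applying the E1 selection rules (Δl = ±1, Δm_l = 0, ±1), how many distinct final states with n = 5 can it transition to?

5

E1 requires Δl = ±1, so l_f ∈ {2, 4}; with 0 ≤ l_f ≤ n_f−1 = 4, the allowed l_f values are {2, 4}.
For l_f = 2: m_f ∈ {m_i−1, m_i, m_i+1} ∩ [−2, 2] = {-2, -1} → 2 states.
For l_f = 4: m_f ∈ {m_i−1, m_i, m_i+1} ∩ [−4, 4] = {-3, -2, -1} → 3 states.
Total: 5.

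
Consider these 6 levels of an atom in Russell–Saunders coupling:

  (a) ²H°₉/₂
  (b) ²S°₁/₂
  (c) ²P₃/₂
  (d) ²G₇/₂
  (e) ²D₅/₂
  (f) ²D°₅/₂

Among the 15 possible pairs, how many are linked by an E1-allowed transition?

4

(a)–(b): forbidden (parity, ΔL, ΔJ).
(a)–(c): forbidden (ΔL, ΔJ).
(a)–(d): allowed.
(a)–(e): forbidden (ΔL, ΔJ).
(a)–(f): forbidden (parity, ΔL, ΔJ).
(b)–(c): allowed.
(b)–(d): forbidden (ΔL, ΔJ).
(b)–(e): forbidden (ΔL, ΔJ).
(b)–(f): forbidden (parity, ΔL, ΔJ).
(c)–(d): forbidden (parity, ΔL, ΔJ).
(c)–(e): forbidden (parity).
(c)–(f): allowed.
(d)–(e): forbidden (parity, ΔL).
(d)–(f): forbidden (ΔL).
(e)–(f): allowed.
Allowed pairs: 4 of 15.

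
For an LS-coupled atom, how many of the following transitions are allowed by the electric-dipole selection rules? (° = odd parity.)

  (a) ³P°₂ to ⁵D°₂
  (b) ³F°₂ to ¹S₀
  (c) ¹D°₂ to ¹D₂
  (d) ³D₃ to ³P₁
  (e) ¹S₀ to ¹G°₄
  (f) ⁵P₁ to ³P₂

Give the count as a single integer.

1

(a) forbidden (parity, ΔS fail)
(b) forbidden (ΔS, ΔL, ΔJ fail)
(c) allowed
(d) forbidden (parity, ΔJ fail)
(e) forbidden (ΔL, ΔJ fail)
(f) forbidden (parity, ΔS fail)
Total allowed: 1 of 6.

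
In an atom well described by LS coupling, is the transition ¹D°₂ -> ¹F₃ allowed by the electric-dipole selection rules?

allowed

Initial level: S=0, L=2, J=2, parity odd. Final level: S=0, L=3, J=3, parity even.
Parity must change: odd → even — ✓.
ΔS = 0: S: 0 → 0 — ✓.
ΔL = 0, ±1 (not L=0↔0): L: 2 → 3, ΔL = +1 — ✓.
ΔJ = 0, ±1 (not J=0↔0): J: 2 → 3, ΔJ = +1 — ✓.
All four E1 rules are satisfied.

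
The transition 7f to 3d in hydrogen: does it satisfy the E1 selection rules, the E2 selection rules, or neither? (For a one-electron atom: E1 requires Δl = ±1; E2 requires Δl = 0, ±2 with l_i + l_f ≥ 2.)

E1

Δl = 2 − 3 = -1; l_i + l_f = 5.
E1 (Δl = ±1): satisfied.
E2 (Δl = 0,±2, l_i+l_f ≥ 2): not satisfied.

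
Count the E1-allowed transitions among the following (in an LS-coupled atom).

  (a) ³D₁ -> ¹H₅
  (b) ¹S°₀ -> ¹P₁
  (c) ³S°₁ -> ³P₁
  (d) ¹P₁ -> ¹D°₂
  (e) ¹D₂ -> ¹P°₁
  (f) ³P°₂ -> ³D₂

5

(a) forbidden (parity, ΔS, ΔL, ΔJ fail)
(b) allowed
(c) allowed
(d) allowed
(e) allowed
(f) allowed
Total allowed: 5 of 6.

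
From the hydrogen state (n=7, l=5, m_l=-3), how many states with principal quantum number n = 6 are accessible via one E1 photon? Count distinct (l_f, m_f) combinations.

E1 requires Δl = ±1, so l_f ∈ {4, 6}; with 0 ≤ l_f ≤ n_f−1 = 5, the allowed l_f values are {4}.
For l_f = 4: m_f ∈ {m_i−1, m_i, m_i+1} ∩ [−4, 4] = {-4, -3, -2} → 3 states.
Total: 3.

3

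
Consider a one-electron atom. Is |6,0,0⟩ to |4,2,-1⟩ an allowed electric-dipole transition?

forbidden

Δl = 2 − 0 = +2; the E1 rule Δl = ±1 is fails.
m_l: 0 → -1 (Δm_l = -1). |Δm_l| ≤ 1 ok.
The transition is electric-dipole forbidden.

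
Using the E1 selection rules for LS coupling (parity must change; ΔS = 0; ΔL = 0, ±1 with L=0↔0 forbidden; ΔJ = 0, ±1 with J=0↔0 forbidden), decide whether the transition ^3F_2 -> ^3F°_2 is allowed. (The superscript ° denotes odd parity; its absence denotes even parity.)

Parity must change: even → odd — ok.
ΔL = 0, ±1 (not L=0↔0): L: 3 → 3, ΔL = +0 — ok.
ΔS = 0: S: 1 → 1 — ok.
ΔJ = 0, ±1 (not J=0↔0): J: 2 → 2, ΔJ = +0 — ok.
All four E1 rules are satisfied.

allowed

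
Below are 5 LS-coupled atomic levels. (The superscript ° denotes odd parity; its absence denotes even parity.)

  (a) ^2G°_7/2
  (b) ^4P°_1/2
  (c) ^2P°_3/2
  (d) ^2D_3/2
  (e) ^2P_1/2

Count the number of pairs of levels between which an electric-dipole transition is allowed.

(a)–(b): forbidden (parity, ΔS, ΔL, ΔJ).
(a)–(c): forbidden (parity, ΔL, ΔJ).
(a)–(d): forbidden (ΔL, ΔJ).
(a)–(e): forbidden (ΔL, ΔJ).
(b)–(c): forbidden (parity, ΔS).
(b)–(d): forbidden (ΔS).
(b)–(e): forbidden (ΔS).
(c)–(d): allowed.
(c)–(e): allowed.
(d)–(e): forbidden (parity).
Allowed pairs: 2 of 10.

2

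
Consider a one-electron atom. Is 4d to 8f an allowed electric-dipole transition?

Δl = 3 − 2 = +1; the E1 rule Δl = ±1 is ✓.
All E1 selection rules are satisfied.

allowed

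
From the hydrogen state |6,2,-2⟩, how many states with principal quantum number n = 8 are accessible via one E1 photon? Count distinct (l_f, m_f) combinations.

E1 requires Δl = ±1, so l_f ∈ {1, 3}; with 0 ≤ l_f ≤ n_f−1 = 7, the allowed l_f values are {1, 3}.
For l_f = 1: m_f ∈ {m_i−1, m_i, m_i+1} ∩ [−1, 1] = {-1} → 1 state.
For l_f = 3: m_f ∈ {m_i−1, m_i, m_i+1} ∩ [−3, 3] = {-3, -2, -1} → 3 states.
Total: 4.

4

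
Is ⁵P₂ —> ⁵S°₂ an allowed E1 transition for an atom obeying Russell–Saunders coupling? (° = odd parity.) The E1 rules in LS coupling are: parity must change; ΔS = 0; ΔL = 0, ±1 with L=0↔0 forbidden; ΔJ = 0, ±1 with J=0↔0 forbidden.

allowed

Parity must change: even → odd — passes.
ΔS = 0: S: 2 → 2 — passes.
ΔL = 0, ±1 (not L=0↔0): L: 1 → 0, ΔL = -1 — passes.
ΔJ = 0, ±1 (not J=0↔0): J: 2 → 2, ΔJ = +0 — passes.
All four E1 rules are satisfied.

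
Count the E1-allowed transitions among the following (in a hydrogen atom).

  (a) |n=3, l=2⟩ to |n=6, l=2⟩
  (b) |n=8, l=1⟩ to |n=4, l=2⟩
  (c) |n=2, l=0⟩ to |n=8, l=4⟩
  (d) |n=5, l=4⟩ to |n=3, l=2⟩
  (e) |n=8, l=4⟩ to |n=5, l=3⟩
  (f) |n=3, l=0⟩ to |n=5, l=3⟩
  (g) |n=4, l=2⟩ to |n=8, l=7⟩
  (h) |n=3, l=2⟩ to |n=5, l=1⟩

(a) forbidden — Δl = +0 (E1 requires Δl = ±1)
(b) allowed
(c) forbidden — Δl = +4 (E1 requires Δl = ±1)
(d) forbidden — Δl = -2 (E1 requires Δl = ±1)
(e) allowed
(f) forbidden — Δl = +3 (E1 requires Δl = ±1)
(g) forbidden — Δl = +5 (E1 requires Δl = ±1)
(h) allowed
Total allowed: 3 of 8.

3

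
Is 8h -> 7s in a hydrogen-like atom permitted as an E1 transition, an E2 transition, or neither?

Δl = 0 − 5 = -5; l_i + l_f = 5.
E1 (Δl = ±1): not satisfied.
E2 (Δl = 0,±2, l_i+l_f ≥ 2): not satisfied.

neither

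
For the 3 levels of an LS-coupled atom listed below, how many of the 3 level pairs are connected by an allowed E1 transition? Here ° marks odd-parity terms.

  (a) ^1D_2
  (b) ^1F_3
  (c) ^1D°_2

(a)–(b): forbidden (parity).
(a)–(c): allowed.
(b)–(c): allowed.
Allowed pairs: 2 of 3.

2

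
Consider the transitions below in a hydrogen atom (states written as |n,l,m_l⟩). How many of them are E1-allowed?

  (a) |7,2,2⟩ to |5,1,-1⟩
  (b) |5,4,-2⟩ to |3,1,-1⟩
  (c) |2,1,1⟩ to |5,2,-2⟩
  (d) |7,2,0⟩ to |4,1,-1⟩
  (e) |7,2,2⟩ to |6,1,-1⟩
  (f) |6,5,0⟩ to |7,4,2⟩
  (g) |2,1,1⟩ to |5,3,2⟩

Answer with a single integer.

(a) forbidden — Δm_l = -3 (E1 requires Δm_l = 0, ±1)
(b) forbidden — Δl = -3 (E1 requires Δl = ±1)
(c) forbidden — Δm_l = -3 (E1 requires Δm_l = 0, ±1)
(d) allowed
(e) forbidden — Δm_l = -3 (E1 requires Δm_l = 0, ±1)
(f) forbidden — Δm_l = +2 (E1 requires Δm_l = 0, ±1)
(g) forbidden — Δl = +2 (E1 requires Δl = ±1)
Total allowed: 1 of 7.

1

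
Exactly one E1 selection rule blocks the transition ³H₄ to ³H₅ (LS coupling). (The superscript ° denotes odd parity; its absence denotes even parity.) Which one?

parity

Initial level: S=1, L=5, J=4, parity even. Final level: S=1, L=5, J=5, parity even.
Parity must change: even → even — violated.
ΔS = 0: S: 1 → 1 — satisfied.
ΔL = 0, ±1 (not L=0↔0): L: 5 → 5, ΔL = +0 — satisfied.
ΔJ = 0, ±1 (not J=0↔0): J: 4 → 5, ΔJ = +1 — satisfied.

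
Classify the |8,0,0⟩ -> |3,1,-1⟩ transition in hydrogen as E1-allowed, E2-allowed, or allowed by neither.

E1

Δl = 1 − 0 = +1; l_i + l_f = 1.
Δm_l = -1.
E1 (Δl = ±1, |Δm_l| ≤ 1): satisfied.
E2 (Δl = 0,±2, l_i+l_f ≥ 2, |Δm_l| ≤ 2): not satisfied.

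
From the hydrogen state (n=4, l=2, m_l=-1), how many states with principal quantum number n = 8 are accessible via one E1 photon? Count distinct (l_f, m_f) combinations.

5

E1 requires Δl = ±1, so l_f ∈ {1, 3}; with 0 ≤ l_f ≤ n_f−1 = 7, the allowed l_f values are {1, 3}.
For l_f = 1: m_f ∈ {m_i−1, m_i, m_i+1} ∩ [−1, 1] = {-1, 0} → 2 states.
For l_f = 3: m_f ∈ {m_i−1, m_i, m_i+1} ∩ [−3, 3] = {-2, -1, 0} → 3 states.
Total: 5.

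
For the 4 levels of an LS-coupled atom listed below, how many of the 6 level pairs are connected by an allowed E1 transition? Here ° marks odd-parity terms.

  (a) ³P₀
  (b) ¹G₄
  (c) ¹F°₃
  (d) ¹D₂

(a)–(b): forbidden (parity, ΔS, ΔL, ΔJ).
(a)–(c): forbidden (ΔS, ΔL, ΔJ).
(a)–(d): forbidden (parity, ΔS, ΔJ).
(b)–(c): allowed.
(b)–(d): forbidden (parity, ΔL, ΔJ).
(c)–(d): allowed.
Allowed pairs: 2 of 6.

2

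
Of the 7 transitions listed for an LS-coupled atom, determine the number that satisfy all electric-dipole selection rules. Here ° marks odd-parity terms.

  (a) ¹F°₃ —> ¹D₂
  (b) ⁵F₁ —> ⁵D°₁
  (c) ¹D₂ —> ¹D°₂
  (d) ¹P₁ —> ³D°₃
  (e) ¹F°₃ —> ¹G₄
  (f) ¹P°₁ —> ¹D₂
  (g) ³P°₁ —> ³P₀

6

(a) allowed
(b) allowed
(c) allowed
(d) forbidden (ΔS, ΔJ fail)
(e) allowed
(f) allowed
(g) allowed
Total allowed: 6 of 7.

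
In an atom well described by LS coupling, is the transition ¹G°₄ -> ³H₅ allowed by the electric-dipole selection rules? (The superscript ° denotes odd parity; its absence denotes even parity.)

Parity must change: odd → even — ok.
ΔS = 0: S: 0 → 1 — fails.
ΔL = 0, ±1 (not L=0↔0): L: 4 → 5, ΔL = +1 — ok.
ΔJ = 0, ±1 (not J=0↔0): J: 4 → 5, ΔJ = +1 — ok.
Rule(s) violated: ΔS.

forbidden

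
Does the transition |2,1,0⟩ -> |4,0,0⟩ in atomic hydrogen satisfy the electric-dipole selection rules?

Initial l = 1, final l = 0, so Δl = -1. E1 requires Δl = ±1: passes.
m_l: 0 → 0 (Δm_l = +0). |Δm_l| ≤ 1 passes.
All E1 selection rules are satisfied.

allowed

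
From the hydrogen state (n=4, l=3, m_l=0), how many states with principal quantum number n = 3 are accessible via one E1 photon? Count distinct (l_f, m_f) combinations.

3

E1 requires Δl = ±1, so l_f ∈ {2, 4}; with 0 ≤ l_f ≤ n_f−1 = 2, the allowed l_f values are {2}.
For l_f = 2: m_f ∈ {m_i−1, m_i, m_i+1} ∩ [−2, 2] = {-1, 0, 1} → 3 states.
Total: 3.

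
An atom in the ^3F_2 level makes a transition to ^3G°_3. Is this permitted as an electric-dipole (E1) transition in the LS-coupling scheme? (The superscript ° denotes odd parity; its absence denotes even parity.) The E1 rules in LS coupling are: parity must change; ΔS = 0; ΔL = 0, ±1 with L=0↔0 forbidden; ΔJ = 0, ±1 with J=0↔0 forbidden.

Initial level: S=1, L=3, J=2, parity even. Final level: S=1, L=4, J=3, parity odd.
Parity must change: even → odd — passes.
ΔS = 0: S: 1 → 1 — passes.
ΔL = 0, ±1 (not L=0↔0): L: 3 → 4, ΔL = +1 — passes.
ΔJ = 0, ±1 (not J=0↔0): J: 2 → 3, ΔJ = +1 — passes.
All four E1 rules are satisfied.

allowed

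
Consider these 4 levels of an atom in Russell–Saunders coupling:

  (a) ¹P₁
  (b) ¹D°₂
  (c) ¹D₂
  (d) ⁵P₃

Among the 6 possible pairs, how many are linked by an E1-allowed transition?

2

(a)–(b): allowed.
(a)–(c): forbidden (parity).
(a)–(d): forbidden (parity, ΔS, ΔJ).
(b)–(c): allowed.
(b)–(d): forbidden (ΔS).
(c)–(d): forbidden (parity, ΔS).
Allowed pairs: 2 of 6.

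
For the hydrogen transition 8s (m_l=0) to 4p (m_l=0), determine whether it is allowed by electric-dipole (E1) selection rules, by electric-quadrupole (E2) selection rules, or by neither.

E1

Δl = 1 − 0 = +1; l_i + l_f = 1.
Δm_l = +0.
E1 (Δl = ±1, |Δm_l| ≤ 1): satisfied.
E2 (Δl = 0,±2, l_i+l_f ≥ 2, |Δm_l| ≤ 2): not satisfied.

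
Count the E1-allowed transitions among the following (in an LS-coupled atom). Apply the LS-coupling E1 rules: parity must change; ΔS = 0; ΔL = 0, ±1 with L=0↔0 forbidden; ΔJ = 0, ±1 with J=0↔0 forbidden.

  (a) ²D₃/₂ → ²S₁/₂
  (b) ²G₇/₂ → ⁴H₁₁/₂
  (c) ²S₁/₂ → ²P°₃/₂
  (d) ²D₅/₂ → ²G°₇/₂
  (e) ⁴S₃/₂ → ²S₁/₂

1

(a) forbidden (parity, ΔL fail)
(b) forbidden (parity, ΔS, ΔJ fail)
(c) allowed
(d) forbidden (ΔL fails)
(e) forbidden (parity, ΔS, ΔL fail)
Total allowed: 1 of 5.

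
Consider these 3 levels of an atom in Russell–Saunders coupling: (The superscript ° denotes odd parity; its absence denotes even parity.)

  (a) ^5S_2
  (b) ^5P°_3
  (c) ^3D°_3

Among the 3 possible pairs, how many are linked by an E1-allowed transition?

(a)–(b): allowed.
(a)–(c): forbidden (ΔS, ΔL).
(b)–(c): forbidden (parity, ΔS).
Allowed pairs: 1 of 3.

1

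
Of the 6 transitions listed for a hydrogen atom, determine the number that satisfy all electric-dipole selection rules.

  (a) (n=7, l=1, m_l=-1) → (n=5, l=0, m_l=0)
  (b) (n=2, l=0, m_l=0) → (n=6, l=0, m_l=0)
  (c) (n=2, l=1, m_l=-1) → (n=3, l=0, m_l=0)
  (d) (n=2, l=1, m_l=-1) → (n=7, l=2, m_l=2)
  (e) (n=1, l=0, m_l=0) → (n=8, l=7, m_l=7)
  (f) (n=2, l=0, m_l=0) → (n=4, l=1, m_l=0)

(a) allowed
(b) forbidden — Δl = +0 (E1 requires Δl = ±1)
(c) allowed
(d) forbidden — Δm_l = +3 (E1 requires Δm_l = 0, ±1)
(e) forbidden — Δl = +7 (E1 requires Δl = ±1); Δm_l = +7 (E1 requires Δm_l = 0, ±1)
(f) allowed
Total allowed: 3 of 6.

3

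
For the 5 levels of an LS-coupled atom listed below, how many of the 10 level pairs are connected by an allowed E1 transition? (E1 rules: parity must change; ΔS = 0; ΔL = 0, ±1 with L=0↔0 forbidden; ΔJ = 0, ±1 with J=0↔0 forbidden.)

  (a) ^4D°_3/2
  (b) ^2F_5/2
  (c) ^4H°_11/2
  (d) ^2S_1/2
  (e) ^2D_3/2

0

(a)–(b): forbidden (ΔS).
(a)–(c): forbidden (parity, ΔL, ΔJ).
(a)–(d): forbidden (ΔS, ΔL).
(a)–(e): forbidden (ΔS).
(b)–(c): forbidden (ΔS, ΔL, ΔJ).
(b)–(d): forbidden (parity, ΔL, ΔJ).
(b)–(e): forbidden (parity).
(c)–(d): forbidden (ΔS, ΔL, ΔJ).
(c)–(e): forbidden (ΔS, ΔL, ΔJ).
(d)–(e): forbidden (parity, ΔL).
Allowed pairs: 0 of 10.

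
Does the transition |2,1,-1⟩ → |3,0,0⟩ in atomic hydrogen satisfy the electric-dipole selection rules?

allowed

Initial l = 1, final l = 0, so Δl = -1. E1 requires Δl = ±1: satisfied.
Δm_l = 0 − (-1) = +1. E1 requires Δm_l = 0, ±1: satisfied.
All E1 selection rules are satisfied.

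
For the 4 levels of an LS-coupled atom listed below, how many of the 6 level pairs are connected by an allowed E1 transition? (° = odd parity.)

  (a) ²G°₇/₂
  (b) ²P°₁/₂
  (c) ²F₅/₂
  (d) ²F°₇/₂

2

(a)–(b): forbidden (parity, ΔL, ΔJ).
(a)–(c): allowed.
(a)–(d): forbidden (parity).
(b)–(c): forbidden (ΔL, ΔJ).
(b)–(d): forbidden (parity, ΔL, ΔJ).
(c)–(d): allowed.
Allowed pairs: 2 of 6.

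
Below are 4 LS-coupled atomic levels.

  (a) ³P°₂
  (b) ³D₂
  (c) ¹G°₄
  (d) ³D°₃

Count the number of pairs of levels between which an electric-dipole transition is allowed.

(a)–(b): allowed.
(a)–(c): forbidden (parity, ΔS, ΔL, ΔJ).
(a)–(d): forbidden (parity).
(b)–(c): forbidden (ΔS, ΔL, ΔJ).
(b)–(d): allowed.
(c)–(d): forbidden (parity, ΔS, ΔL).
Allowed pairs: 2 of 6.

2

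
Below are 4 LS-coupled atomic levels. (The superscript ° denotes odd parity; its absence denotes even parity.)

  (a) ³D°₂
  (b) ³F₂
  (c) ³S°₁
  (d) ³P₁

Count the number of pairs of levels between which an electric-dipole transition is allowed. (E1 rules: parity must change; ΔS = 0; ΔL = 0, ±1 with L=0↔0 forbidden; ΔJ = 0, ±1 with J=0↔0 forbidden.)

3

(a)–(b): allowed.
(a)–(c): forbidden (parity, ΔL).
(a)–(d): allowed.
(b)–(c): forbidden (ΔL).
(b)–(d): forbidden (parity, ΔL).
(c)–(d): allowed.
Allowed pairs: 3 of 6.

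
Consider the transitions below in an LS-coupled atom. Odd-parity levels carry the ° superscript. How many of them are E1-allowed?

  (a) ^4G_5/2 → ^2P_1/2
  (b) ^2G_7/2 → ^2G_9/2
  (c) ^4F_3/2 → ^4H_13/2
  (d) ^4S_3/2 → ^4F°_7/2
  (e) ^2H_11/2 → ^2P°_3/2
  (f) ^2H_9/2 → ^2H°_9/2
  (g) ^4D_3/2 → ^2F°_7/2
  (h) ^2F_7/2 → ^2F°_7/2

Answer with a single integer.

(a) forbidden (parity, ΔS, ΔL, ΔJ fail)
(b) forbidden (parity fails)
(c) forbidden (parity, ΔL, ΔJ fail)
(d) forbidden (ΔL, ΔJ fail)
(e) forbidden (ΔL, ΔJ fail)
(f) allowed
(g) forbidden (ΔS, ΔJ fail)
(h) allowed
Total allowed: 2 of 8.

2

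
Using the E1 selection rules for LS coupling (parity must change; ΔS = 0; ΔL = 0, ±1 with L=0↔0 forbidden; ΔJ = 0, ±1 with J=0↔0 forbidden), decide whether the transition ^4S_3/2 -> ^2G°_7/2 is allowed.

forbidden

Reading off the term symbols: S 3/2→1/2, L 0→4, J 3/2→7/2, parity even→odd.
Parity must change: even → odd — ✓.
ΔS = 0: S: 3/2 → 1/2 — ✗.
ΔL = 0, ±1 (not L=0↔0): L: 0 → 4, ΔL = +4 — ✗.
ΔJ = 0, ±1 (not J=0↔0): J: 3/2 → 7/2, ΔJ = +2 — ✗.
Rule(s) violated: ΔS, ΔL, ΔJ.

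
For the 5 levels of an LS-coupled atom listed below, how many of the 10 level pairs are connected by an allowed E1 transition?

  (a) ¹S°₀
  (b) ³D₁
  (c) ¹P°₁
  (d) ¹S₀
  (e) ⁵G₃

(a)–(b): forbidden (ΔS, ΔL).
(a)–(c): forbidden (parity).
(a)–(d): forbidden (ΔL, ΔJ).
(a)–(e): forbidden (ΔS, ΔL, ΔJ).
(b)–(c): forbidden (ΔS).
(b)–(d): forbidden (parity, ΔS, ΔL).
(b)–(e): forbidden (parity, ΔS, ΔL, ΔJ).
(c)–(d): allowed.
(c)–(e): forbidden (ΔS, ΔL, ΔJ).
(d)–(e): forbidden (parity, ΔS, ΔL, ΔJ).
Allowed pairs: 1 of 10.

1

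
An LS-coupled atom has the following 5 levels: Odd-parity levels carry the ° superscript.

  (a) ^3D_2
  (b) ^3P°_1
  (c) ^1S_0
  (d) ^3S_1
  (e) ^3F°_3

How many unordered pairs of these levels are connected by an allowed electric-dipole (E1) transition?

3

(a)–(b): allowed.
(a)–(c): forbidden (parity, ΔS, ΔL, ΔJ).
(a)–(d): forbidden (parity, ΔL).
(a)–(e): allowed.
(b)–(c): forbidden (ΔS).
(b)–(d): allowed.
(b)–(e): forbidden (parity, ΔL, ΔJ).
(c)–(d): forbidden (parity, ΔS, ΔL).
(c)–(e): forbidden (ΔS, ΔL, ΔJ).
(d)–(e): forbidden (ΔL, ΔJ).
Allowed pairs: 3 of 10.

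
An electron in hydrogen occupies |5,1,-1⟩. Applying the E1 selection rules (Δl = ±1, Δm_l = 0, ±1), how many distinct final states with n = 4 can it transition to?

4

E1 requires Δl = ±1, so l_f ∈ {0, 2}; with 0 ≤ l_f ≤ n_f−1 = 3, the allowed l_f values are {0, 2}.
For l_f = 0: m_f ∈ {m_i−1, m_i, m_i+1} ∩ [−0, 0] = {0} → 1 state.
For l_f = 2: m_f ∈ {m_i−1, m_i, m_i+1} ∩ [−2, 2] = {-2, -1, 0} → 3 states.
Total: 4.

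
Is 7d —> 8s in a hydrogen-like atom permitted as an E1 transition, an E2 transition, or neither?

Δl = 0 − 2 = -2; l_i + l_f = 2.
E1 (Δl = ±1): not satisfied.
E2 (Δl = 0,±2, l_i+l_f ≥ 2): satisfied.

E2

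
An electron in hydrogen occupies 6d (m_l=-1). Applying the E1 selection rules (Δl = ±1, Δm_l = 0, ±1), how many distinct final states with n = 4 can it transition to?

5

E1 requires Δl = ±1, so l_f ∈ {1, 3}; with 0 ≤ l_f ≤ n_f−1 = 3, the allowed l_f values are {1, 3}.
For l_f = 1: m_f ∈ {m_i−1, m_i, m_i+1} ∩ [−1, 1] = {-1, 0} → 2 states.
For l_f = 3: m_f ∈ {m_i−1, m_i, m_i+1} ∩ [−3, 3] = {-2, -1, 0} → 3 states.
Total: 5.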